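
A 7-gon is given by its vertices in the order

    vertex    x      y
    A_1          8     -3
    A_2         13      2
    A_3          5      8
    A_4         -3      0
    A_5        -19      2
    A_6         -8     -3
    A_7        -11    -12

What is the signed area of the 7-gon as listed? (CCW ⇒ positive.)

Apply the surveyor's formula: 2A = Σ (x_i·y_{i+1} − x_{i+1}·y_i), indices taken mod 7.
Σ = (55) + (94) + (24) + (-6) + (73) + (63) + (129) = 432
Signed area = Σ/2 = 216 (positive ⇒ counter-clockwise traversal).

216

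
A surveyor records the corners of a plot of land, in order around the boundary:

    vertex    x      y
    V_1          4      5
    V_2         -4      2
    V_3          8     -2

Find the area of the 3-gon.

34

Σ = (28) + (-8) + (48) = 68
Area = |Σ|/2 = 34.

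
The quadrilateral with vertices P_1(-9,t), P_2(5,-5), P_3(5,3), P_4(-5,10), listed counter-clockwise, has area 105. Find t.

The doubled signed area Σ (x_i y_{i+1} − x_{i+1} y_i) is linear in t.
With t=0 it equals 240; the coefficient of t is -10 (from the two edges through P_1).
So -10·t + 240 = 2·105 = 210 ⇒ t = 3.

3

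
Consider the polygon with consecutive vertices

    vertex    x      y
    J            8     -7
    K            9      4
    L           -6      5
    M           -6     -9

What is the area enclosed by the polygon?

Apply Gauss's area formula: 2A = Σ (x_i·y_{i+1} − x_{i+1}·y_i), indices taken mod 4.
Cross-terms: 95, 69, 84, 114  ⇒  Σ = 362
Area = |Σ|/2 = 181.

181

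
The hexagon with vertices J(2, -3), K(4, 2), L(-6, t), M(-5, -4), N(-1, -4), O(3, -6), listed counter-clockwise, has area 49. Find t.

1

The doubled signed area Σ (x_i y_{i+1} − x_{i+1} y_i) is linear in t.
With t=0 it equals 89; the coefficient of t is 9 (from the two edges through L).
So 9·t + 89 = 2·49 = 98 ⇒ t = 1.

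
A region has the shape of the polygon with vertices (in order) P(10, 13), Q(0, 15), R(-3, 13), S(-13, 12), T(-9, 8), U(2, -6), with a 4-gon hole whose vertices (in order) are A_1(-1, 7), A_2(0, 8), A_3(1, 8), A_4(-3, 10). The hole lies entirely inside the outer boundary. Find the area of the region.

224.5

Outer boundary:
Σ = (150) + (45) + (133) + (4) + (38) + (86) = 456
Area = |Σ|/2 = 228.
Hole:
Apply Gauss's area formula: 2A = Σ (x_i·y_{i+1} − x_{i+1}·y_i), indices taken mod 4.
Σ = (-8) + (-8) + (34) + (-11) = 7
Area = |Σ|/2 = 3.5.
Net area = 228 − 3.5 = 224.5.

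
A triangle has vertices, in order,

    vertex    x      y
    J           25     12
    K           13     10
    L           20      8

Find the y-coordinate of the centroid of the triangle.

10

Apply the surveyor's formula. First the cross-terms c_i = x_i·y_{i+1} − x_{i+1}·y_i:
  94, -96, 40  ⇒  2A = 38, A = 19.
Then Σ (y_i + y_{i+1})·c_i = 1140, so ȳ = 1140 / (6·19) = 10.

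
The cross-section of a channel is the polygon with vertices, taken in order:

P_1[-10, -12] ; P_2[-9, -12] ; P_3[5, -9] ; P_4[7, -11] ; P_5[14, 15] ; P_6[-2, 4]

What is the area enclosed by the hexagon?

285

Apply the shoelace (surveyor's) formula: 2A = Σ (x_i·y_{i+1} − x_{i+1}·y_i), indices taken mod 6.
Σ = (12) + (141) + (8) + (259) + (86) + (64) = 570
Area = |Σ|/2 = 285.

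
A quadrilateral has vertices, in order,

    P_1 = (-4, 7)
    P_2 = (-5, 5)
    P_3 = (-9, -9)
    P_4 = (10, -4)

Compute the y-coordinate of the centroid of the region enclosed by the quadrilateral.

-184/95

Apply the shoelace (surveyor's) formula. First the cross-terms c_i = x_i·y_{i+1} − x_{i+1}·y_i:
  15, 90, 126, 54  ⇒  2A = 285, A = 142.5.
Then Σ (y_i + y_{i+1})·c_i = -1656, so ȳ = -1656 / (6·142.5) = -184/95.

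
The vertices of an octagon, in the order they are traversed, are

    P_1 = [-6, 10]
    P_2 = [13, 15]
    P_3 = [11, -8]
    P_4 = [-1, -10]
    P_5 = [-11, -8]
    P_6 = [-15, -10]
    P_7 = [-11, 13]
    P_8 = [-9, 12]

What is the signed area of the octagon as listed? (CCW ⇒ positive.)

-528.5

Apply the shoelace formula: 2A = Σ (x_i·y_{i+1} − x_{i+1}·y_i), indices taken mod 8.
Cross-terms: -220, -269, -118, -102, -10, -305, -15, -18  ⇒  Σ = -1057
Signed area = Σ/2 = -528.5 (negative ⇒ clockwise traversal).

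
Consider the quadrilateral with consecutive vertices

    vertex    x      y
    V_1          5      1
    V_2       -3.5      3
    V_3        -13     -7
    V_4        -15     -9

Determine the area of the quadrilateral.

62

Apply the shoelace (surveyor's) formula: 2A = Σ (x_i·y_{i+1} − x_{i+1}·y_i), indices taken mod 4.
Σ = (18.5) + (63.5) + (12) + (30) = 124
Area = |Σ|/2 = 62.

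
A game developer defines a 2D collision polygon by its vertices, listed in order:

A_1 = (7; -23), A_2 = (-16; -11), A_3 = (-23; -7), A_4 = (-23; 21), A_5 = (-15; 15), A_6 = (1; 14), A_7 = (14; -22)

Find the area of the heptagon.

Σ = (-445) + (-141) + (-644) + (-30) + (-225) + (-218) + (-168) = -1871
Area = |Σ|/2 = 935.5.

935.5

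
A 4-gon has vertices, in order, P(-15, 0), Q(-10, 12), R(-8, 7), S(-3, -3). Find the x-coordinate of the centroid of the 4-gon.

-207/22

Apply Gauss's area formula. First the cross-terms c_i = x_i·y_{i+1} − x_{i+1}·y_i:
  -180, 26, 45, -45  ⇒  2A = -154, A = -77.
Then Σ (x_i + x_{i+1})·c_i = 4347, so x̄ = 4347 / (6·(-77)) = -207/22.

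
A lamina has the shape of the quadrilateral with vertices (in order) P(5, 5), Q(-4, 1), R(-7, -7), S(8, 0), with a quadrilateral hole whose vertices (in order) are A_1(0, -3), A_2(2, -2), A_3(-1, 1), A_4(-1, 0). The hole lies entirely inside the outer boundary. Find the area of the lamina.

73

Outer boundary:
Apply Gauss's area formula: 2A = Σ (x_i·y_{i+1} − x_{i+1}·y_i), indices taken mod 4.
Cross-terms: 25, 35, 56, 40  ⇒  Σ = 156
Area = |Σ|/2 = 78.
Hole:
Apply the surveyor's formula: 2A = Σ (x_i·y_{i+1} − x_{i+1}·y_i), indices taken mod 4.
Cross-terms: 6, 0, 1, 3  ⇒  Σ = 10
Area = |Σ|/2 = 5.
Net area = 78 − 5 = 73.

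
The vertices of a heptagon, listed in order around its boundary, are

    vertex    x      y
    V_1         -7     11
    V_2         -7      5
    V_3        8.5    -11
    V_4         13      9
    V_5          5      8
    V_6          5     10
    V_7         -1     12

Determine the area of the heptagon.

Apply the surveyor's formula: 2A = Σ (x_i·y_{i+1} − x_{i+1}·y_i), indices taken mod 7.
Σ = (42) + (34.5) + (219.5) + (59) + (10) + (70) + (73) = 508
Area = |Σ|/2 = 254.

254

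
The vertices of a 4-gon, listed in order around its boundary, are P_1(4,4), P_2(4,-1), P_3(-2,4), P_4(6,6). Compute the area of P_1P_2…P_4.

21

Σ = (-20) + (14) + (-36) + (0) = -42
Area = |Σ|/2 = 21.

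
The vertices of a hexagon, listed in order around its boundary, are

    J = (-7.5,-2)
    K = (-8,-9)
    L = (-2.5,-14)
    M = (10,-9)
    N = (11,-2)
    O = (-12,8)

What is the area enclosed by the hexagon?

Apply Gauss's area formula: 2A = Σ (x_i·y_{i+1} − x_{i+1}·y_i), indices taken mod 6.
Σ = (51.5) + (89.5) + (162.5) + (79) + (64) + (84) = 530.5
Area = |Σ|/2 = 265.25.

265.25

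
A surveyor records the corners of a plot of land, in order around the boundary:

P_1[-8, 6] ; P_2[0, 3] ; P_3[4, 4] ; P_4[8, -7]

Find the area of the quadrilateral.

52

Apply the surveyor's formula: 2A = Σ (x_i·y_{i+1} − x_{i+1}·y_i), indices taken mod 4.
Cross-terms: -24, -12, -60, -8  ⇒  Σ = -104
Area = |Σ|/2 = 52.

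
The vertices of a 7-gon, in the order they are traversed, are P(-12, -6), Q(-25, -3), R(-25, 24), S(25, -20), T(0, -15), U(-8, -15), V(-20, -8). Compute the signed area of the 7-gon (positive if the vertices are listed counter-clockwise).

Apply the shoelace formula: 2A = Σ (x_i·y_{i+1} − x_{i+1}·y_i), indices taken mod 7.
Σ = (-114) + (-675) + (-100) + (-375) + (-120) + (-236) + (24) = -1596
Signed area = Σ/2 = -798 (negative ⇒ clockwise traversal).

-798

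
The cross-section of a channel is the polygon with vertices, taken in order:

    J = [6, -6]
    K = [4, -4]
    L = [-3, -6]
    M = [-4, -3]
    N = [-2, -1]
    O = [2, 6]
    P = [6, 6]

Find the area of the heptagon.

79.5

Σ = (0) + (-36) + (-15) + (-2) + (-10) + (-24) + (-72) = -159
Area = |Σ|/2 = 79.5.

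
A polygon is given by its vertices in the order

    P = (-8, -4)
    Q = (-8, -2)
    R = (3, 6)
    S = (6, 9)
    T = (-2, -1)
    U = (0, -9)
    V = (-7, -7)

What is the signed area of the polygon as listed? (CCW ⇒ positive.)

Apply the shoelace (surveyor's) formula: 2A = Σ (x_i·y_{i+1} − x_{i+1}·y_i), indices taken mod 7.
Cross-terms: -16, -42, -9, 12, 18, -63, -28  ⇒  Σ = -128
Signed area = Σ/2 = -64 (negative ⇒ clockwise traversal).

-64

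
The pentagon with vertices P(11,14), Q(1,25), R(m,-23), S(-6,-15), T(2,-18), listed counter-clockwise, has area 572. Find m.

-17

The doubled signed area Σ (x_i y_{i+1} − x_{i+1} y_i) is linear in m.
With m=0 it equals 464; the coefficient of m is -40 (from the two edges through R).
So -40·m + 464 = 2·572 = 1144 ⇒ m = -17.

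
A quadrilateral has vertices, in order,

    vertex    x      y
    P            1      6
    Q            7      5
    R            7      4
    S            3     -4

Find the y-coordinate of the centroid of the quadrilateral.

71/31

Apply the shoelace formula. First the cross-terms c_i = x_i·y_{i+1} − x_{i+1}·y_i:
  -37, -7, -40, 22  ⇒  2A = -62, A = -31.
Then Σ (y_i + y_{i+1})·c_i = -426, so ȳ = -426 / (6·(-31)) = 71/31.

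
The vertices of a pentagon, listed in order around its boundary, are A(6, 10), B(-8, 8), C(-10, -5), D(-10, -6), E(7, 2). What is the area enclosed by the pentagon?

169

Apply the surveyor's formula: 2A = Σ (x_i·y_{i+1} − x_{i+1}·y_i), indices taken mod 5.
Cross-terms: 128, 120, 10, 22, 58  ⇒  Σ = 338
Area = |Σ|/2 = 169.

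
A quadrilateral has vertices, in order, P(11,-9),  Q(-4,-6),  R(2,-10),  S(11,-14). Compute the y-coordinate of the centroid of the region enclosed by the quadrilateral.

-845/87

Apply the shoelace (surveyor's) formula. First the cross-terms c_i = x_i·y_{i+1} − x_{i+1}·y_i:
  -102, 52, 82, 55  ⇒  2A = 87, A = 43.5.
Then Σ (y_i + y_{i+1})·c_i = -2535, so ȳ = -2535 / (6·43.5) = -845/87.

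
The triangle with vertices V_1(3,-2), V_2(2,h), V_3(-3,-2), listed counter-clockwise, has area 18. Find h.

The doubled signed area Σ (x_i y_{i+1} − x_{i+1} y_i) is linear in h.
With h=0 it equals 12; the coefficient of h is 6 (from the two edges through V_2).
So 6·h + 12 = 2·18 = 36 ⇒ h = 4.

4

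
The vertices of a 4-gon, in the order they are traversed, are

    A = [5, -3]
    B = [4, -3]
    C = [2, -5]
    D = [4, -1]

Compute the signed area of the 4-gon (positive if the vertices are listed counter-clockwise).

Cross-terms: -3, -14, 18, -7  ⇒  Σ = -6
Signed area = Σ/2 = -3 (negative ⇒ clockwise traversal).

-3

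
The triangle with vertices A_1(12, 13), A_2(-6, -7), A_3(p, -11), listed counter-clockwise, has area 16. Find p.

The doubled signed area Σ (x_i y_{i+1} − x_{i+1} y_i) is linear in p.
With p=0 it equals 192; the coefficient of p is 20 (from the two edges through A_3).
So 20·p + 192 = 2·16 = 32 ⇒ p = -8.

-8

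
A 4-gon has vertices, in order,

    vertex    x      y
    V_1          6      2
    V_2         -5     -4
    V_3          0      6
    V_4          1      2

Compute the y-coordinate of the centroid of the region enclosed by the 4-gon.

Apply Gauss's area formula. First the cross-terms c_i = x_i·y_{i+1} − x_{i+1}·y_i:
  -14, -30, -6, -10  ⇒  2A = -60, A = -30.
Then Σ (y_i + y_{i+1})·c_i = -120, so ȳ = -120 / (6·(-30)) = 2/3.

2/3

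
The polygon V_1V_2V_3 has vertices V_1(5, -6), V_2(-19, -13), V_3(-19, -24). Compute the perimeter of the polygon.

|V_1V_2| = √((-24)² + (-7)²) = √625 = 25
|V_2V_3| = √((0)² + (-11)²) = √121 = 11
|V_3V_1| = √((24)² + (18)²) = √900 = 30
Perimeter = 25 + 11 + 30 = 66.

66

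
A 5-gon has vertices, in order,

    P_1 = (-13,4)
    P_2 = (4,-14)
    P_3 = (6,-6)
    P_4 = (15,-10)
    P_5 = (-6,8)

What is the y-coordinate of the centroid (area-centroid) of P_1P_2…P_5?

-625/297

Apply the shoelace formula. First the cross-terms c_i = x_i·y_{i+1} − x_{i+1}·y_i:
  166, 60, 30, 60, 80  ⇒  2A = 396, A = 198.
Then Σ (y_i + y_{i+1})·c_i = -2500, so ȳ = -2500 / (6·198) = -625/297.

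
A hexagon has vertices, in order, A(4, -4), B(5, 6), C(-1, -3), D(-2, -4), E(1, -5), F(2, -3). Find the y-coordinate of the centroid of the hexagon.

-45/58

Apply the surveyor's formula. First the cross-terms c_i = x_i·y_{i+1} − x_{i+1}·y_i:
  44, -9, -2, 14, 7, 4  ⇒  2A = 58, A = 29.
Then Σ (y_i + y_{i+1})·c_i = -135, so ȳ = -135 / (6·29) = -45/58.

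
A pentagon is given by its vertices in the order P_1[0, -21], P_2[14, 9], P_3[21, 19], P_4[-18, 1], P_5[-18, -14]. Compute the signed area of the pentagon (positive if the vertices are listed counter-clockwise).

Σ = (294) + (77) + (363) + (270) + (378) = 1382
Signed area = Σ/2 = 691 (positive ⇒ counter-clockwise traversal).

691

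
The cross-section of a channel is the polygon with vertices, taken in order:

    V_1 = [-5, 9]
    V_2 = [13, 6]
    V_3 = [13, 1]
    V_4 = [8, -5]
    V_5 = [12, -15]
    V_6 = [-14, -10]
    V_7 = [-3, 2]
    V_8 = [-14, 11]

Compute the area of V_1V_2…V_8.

Apply the shoelace formula: 2A = Σ (x_i·y_{i+1} − x_{i+1}·y_i), indices taken mod 8.
Cross-terms: -147, -65, -73, -60, -330, -58, -5, -71  ⇒  Σ = -809
Area = |Σ|/2 = 404.5.

404.5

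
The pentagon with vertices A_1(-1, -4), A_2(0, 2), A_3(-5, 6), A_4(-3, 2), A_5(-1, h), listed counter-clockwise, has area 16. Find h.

-5

Write out the shoelace sum; only the two edges meeting at A_5 involve h:
2·Area = [((-3)·h − (-1)·2) + ((-1)·(-4) − (-1)·h)] + 16
       = -2·h + 22 = 32
⇒ h = -5.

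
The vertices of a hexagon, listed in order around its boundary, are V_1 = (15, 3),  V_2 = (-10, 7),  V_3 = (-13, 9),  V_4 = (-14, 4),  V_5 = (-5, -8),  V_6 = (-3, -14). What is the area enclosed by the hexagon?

Apply the surveyor's formula: 2A = Σ (x_i·y_{i+1} − x_{i+1}·y_i), indices taken mod 6.
V_1→V_2: (15)(7) − (-10)(3) = 135
V_2→V_3: (-10)(9) − (-13)(7) = 1
V_3→V_4: (-13)(4) − (-14)(9) = 74
V_4→V_5: (-14)(-8) − (-5)(4) = 132
V_5→V_6: (-5)(-14) − (-3)(-8) = 46
V_6→V_1: (-3)(3) − (15)(-14) = 201
Σ = 589
Area = |Σ|/2 = 294.5.

294.5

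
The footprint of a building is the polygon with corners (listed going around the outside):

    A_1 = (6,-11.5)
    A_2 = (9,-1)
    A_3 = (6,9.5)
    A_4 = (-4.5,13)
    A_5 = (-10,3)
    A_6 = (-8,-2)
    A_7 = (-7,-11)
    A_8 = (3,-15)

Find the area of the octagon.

368.875

Cross-terms: 97.5, 91.5, 120.75, 116.5, 44, 74, 138, 55.5  ⇒  Σ = 737.75
Area = |Σ|/2 = 368.875.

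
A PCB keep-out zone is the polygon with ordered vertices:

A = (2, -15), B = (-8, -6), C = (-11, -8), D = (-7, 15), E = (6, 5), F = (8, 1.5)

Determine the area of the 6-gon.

317

A→B: (2)(-6) − (-8)(-15) = -132
B→C: (-8)(-8) − (-11)(-6) = -2
C→D: (-11)(15) − (-7)(-8) = -221
D→E: (-7)(5) − (6)(15) = -125
E→F: (6)(1.5) − (8)(5) = -31
F→A: (8)(-15) − (2)(1.5) = -123
Σ = -634
Area = |Σ|/2 = 317.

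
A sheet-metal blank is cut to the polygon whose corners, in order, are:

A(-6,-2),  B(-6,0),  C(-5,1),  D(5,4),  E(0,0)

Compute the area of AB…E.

21.5

Apply the surveyor's formula: 2A = Σ (x_i·y_{i+1} − x_{i+1}·y_i), indices taken mod 5.
Cross-terms: -12, -6, -25, 0, 0  ⇒  Σ = -43
Area = |Σ|/2 = 21.5.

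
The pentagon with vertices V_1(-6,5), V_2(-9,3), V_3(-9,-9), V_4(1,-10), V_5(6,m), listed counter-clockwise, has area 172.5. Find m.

Write out the shoelace sum; only the two edges meeting at V_5 involve m:
2·Area = [(1·m − 6·(-10)) + (6·5 − (-6)·m)] + 234
       = 7·m + 324 = 345
⇒ m = 3.

3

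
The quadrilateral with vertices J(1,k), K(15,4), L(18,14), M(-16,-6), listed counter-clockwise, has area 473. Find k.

-22

Write out the shoelace sum; only the two edges meeting at J involve k:
2·Area = [((-16)·k − 1·(-6)) + (1·4 − 15·k)] + 254
       = -31·k + 264 = 946
⇒ k = -22.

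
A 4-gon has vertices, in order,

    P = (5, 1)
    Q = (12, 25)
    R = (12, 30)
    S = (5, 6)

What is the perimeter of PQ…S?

60

|PQ| = √((7)² + (24)²) = √625 = 25
|QR| = √((0)² + (5)²) = √25 = 5
|RS| = √((-7)² + (-24)²) = √625 = 25
|SP| = √((0)² + (-5)²) = √25 = 5
Perimeter = 25 + 5 + 25 + 5 = 60.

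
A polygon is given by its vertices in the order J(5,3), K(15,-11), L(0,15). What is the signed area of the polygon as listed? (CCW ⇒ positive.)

25

Apply the shoelace formula: 2A = Σ (x_i·y_{i+1} − x_{i+1}·y_i), indices taken mod 3.
Σ = (-100) + (225) + (-75) = 50
Signed area = Σ/2 = 25 (positive ⇒ counter-clockwise traversal).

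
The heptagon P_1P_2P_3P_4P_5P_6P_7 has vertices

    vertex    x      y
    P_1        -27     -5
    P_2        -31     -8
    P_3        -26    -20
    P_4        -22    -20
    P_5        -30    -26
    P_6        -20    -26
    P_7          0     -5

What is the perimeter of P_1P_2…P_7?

|P_1P_2| = √((-4)² + (-3)²) = √25 = 5
|P_2P_3| = √((5)² + (-12)²) = √169 = 13
|P_3P_4| = √((4)² + (0)²) = √16 = 4
|P_4P_5| = √((-8)² + (-6)²) = √100 = 10
|P_5P_6| = √((10)² + (0)²) = √100 = 10
|P_6P_7| = √((20)² + (21)²) = √841 = 29
|P_7P_1| = √((-27)² + (0)²) = √729 = 27
Perimeter = 5 + 13 + 4 + 10 + 10 + 29 + 27 = 98.

98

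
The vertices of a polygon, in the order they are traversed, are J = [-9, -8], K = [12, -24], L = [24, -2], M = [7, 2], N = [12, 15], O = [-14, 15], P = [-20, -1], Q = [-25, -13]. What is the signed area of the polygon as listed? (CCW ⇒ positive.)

1014.5

Σ = (312) + (552) + (62) + (81) + (390) + (314) + (235) + (83) = 2029
Signed area = Σ/2 = 1014.5 (positive ⇒ counter-clockwise traversal).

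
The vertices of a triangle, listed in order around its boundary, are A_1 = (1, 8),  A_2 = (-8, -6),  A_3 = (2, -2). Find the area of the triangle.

52

A_1→A_2: (1)(-6) − (-8)(8) = 58
A_2→A_3: (-8)(-2) − (2)(-6) = 28
A_3→A_1: (2)(8) − (1)(-2) = 18
Σ = 104
Area = |Σ|/2 = 52.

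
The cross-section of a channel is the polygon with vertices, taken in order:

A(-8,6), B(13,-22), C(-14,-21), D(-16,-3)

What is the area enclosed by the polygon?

Apply the shoelace formula: 2A = Σ (x_i·y_{i+1} − x_{i+1}·y_i), indices taken mod 4.
Cross-terms: 98, -581, -294, -120  ⇒  Σ = -897
Area = |Σ|/2 = 448.5.

448.5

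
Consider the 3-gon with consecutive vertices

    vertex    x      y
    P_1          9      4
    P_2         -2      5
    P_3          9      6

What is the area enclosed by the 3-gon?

Apply the shoelace (surveyor's) formula: 2A = Σ (x_i·y_{i+1} − x_{i+1}·y_i), indices taken mod 3.
Σ = (53) + (-57) + (-18) = -22
Area = |Σ|/2 = 11.

11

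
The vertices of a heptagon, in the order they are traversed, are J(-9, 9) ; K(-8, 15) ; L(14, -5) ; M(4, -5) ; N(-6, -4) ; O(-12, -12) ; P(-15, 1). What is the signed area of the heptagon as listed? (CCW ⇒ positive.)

-311.5

Apply the shoelace formula: 2A = Σ (x_i·y_{i+1} − x_{i+1}·y_i), indices taken mod 7.
J→K: (-9)(15) − (-8)(9) = -63
K→L: (-8)(-5) − (14)(15) = -170
L→M: (14)(-5) − (4)(-5) = -50
M→N: (4)(-4) − (-6)(-5) = -46
N→O: (-6)(-12) − (-12)(-4) = 24
O→P: (-12)(1) − (-15)(-12) = -192
P→J: (-15)(9) − (-9)(1) = -126
Σ = -623
Signed area = Σ/2 = -311.5 (negative ⇒ clockwise traversal).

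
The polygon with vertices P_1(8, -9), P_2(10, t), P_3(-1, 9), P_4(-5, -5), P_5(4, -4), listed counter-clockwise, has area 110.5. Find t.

The doubled signed area Σ (x_i y_{i+1} − x_{i+1} y_i) is linear in t.
With t=0 it equals 266; the coefficient of t is 9 (from the two edges through P_2).
So 9·t + 266 = 2·110.5 = 221 ⇒ t = -5.

-5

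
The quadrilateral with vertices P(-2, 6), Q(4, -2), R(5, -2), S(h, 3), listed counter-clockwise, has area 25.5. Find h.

6

Write out the shoelace sum; only the two edges meeting at S involve h:
2·Area = [(5·3 − h·(-2)) + (h·6 − (-2)·3)] + -18
       = 8·h + 3 = 51
⇒ h = 6.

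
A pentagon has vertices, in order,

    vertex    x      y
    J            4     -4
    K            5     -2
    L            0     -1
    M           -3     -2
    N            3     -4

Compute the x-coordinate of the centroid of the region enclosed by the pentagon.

Apply the shoelace (surveyor's) formula. First the cross-terms c_i = x_i·y_{i+1} − x_{i+1}·y_i:
  12, -5, -3, 18, 4  ⇒  2A = 26, A = 13.
Then Σ (x_i + x_{i+1})·c_i = 120, so x̄ = 120 / (6·13) = 20/13.

20/13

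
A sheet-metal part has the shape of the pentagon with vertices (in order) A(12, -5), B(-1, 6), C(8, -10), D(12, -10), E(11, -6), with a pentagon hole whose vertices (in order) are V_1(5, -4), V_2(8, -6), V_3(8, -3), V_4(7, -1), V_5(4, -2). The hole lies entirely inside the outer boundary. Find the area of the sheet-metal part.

50.5

Outer boundary:
A→B: (12)(6) − (-1)(-5) = 67
B→C: (-1)(-10) − (8)(6) = -38
C→D: (8)(-10) − (12)(-10) = 40
D→E: (12)(-6) − (11)(-10) = 38
E→A: (11)(-5) − (12)(-6) = 17
Σ = 124
Area = |Σ|/2 = 62.
Hole:
Apply the shoelace formula: 2A = Σ (x_i·y_{i+1} − x_{i+1}·y_i), indices taken mod 5.
Σ = (2) + (24) + (13) + (-10) + (-6) = 23
Area = |Σ|/2 = 11.5.
Net area = 62 − 11.5 = 50.5.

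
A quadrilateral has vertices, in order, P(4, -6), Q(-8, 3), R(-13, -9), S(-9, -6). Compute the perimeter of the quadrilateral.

|PQ| = √((-12)² + (9)²) = √225 = 15
|QR| = √((-5)² + (-12)²) = √169 = 13
|RS| = √((4)² + (3)²) = √25 = 5
|SP| = √((13)² + (0)²) = √169 = 13
Perimeter = 15 + 13 + 5 + 13 = 46.

46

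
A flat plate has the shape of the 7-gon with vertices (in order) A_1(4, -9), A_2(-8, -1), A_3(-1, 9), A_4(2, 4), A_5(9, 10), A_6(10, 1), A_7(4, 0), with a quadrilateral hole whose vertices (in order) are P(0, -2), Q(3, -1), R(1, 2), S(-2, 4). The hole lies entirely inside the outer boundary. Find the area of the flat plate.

146.5

Outer boundary:
Apply the shoelace (surveyor's) formula: 2A = Σ (x_i·y_{i+1} − x_{i+1}·y_i), indices taken mod 7.
Σ = (-76) + (-73) + (-22) + (-16) + (-91) + (-4) + (-36) = -318
Area = |Σ|/2 = 159.
Hole:
Apply the shoelace formula: 2A = Σ (x_i·y_{i+1} − x_{i+1}·y_i), indices taken mod 4.
P→Q: (0)(-1) − (3)(-2) = 6
Q→R: (3)(2) − (1)(-1) = 7
R→S: (1)(4) − (-2)(2) = 8
S→P: (-2)(-2) − (0)(4) = 4
Σ = 25
Area = |Σ|/2 = 12.5.
Net area = 159 − 12.5 = 146.5.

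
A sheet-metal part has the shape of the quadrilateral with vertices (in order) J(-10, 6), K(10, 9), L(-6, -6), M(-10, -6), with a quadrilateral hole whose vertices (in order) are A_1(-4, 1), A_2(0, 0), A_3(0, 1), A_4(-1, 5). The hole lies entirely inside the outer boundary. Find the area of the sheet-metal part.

140

Outer boundary:
Cross-terms: -150, -6, -24, -120  ⇒  Σ = -300
Area = |Σ|/2 = 150.
Hole:
A_1→A_2: (-4)(0) − (0)(1) = 0
A_2→A_3: (0)(1) − (0)(0) = 0
A_3→A_4: (0)(5) − (-1)(1) = 1
A_4→A_1: (-1)(1) − (-4)(5) = 19
Σ = 20
Area = |Σ|/2 = 10.
Net area = 150 − 10 = 140.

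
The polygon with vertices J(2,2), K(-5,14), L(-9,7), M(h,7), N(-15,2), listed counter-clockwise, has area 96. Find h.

The doubled signed area Σ (x_i y_{i+1} − x_{i+1} y_i) is linear in h.
With h=0 it equals 137; the coefficient of h is -5 (from the two edges through M).
So -5·h + 137 = 2·96 = 192 ⇒ h = -11.

-11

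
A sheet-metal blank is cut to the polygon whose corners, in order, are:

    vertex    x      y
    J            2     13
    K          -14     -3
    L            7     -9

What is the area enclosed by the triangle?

216

Apply the shoelace (surveyor's) formula: 2A = Σ (x_i·y_{i+1} − x_{i+1}·y_i), indices taken mod 3.
J→K: (2)(-3) − (-14)(13) = 176
K→L: (-14)(-9) − (7)(-3) = 147
L→J: (7)(13) − (2)(-9) = 109
Σ = 432
Area = |Σ|/2 = 216.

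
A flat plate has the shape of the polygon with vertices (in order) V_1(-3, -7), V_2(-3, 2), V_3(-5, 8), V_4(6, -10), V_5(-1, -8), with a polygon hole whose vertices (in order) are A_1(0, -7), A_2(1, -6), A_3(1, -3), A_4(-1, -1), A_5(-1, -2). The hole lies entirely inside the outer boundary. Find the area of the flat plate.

50

Outer boundary:
Apply the surveyor's formula: 2A = Σ (x_i·y_{i+1} − x_{i+1}·y_i), indices taken mod 5.
Cross-terms: -27, -14, 2, -58, -17  ⇒  Σ = -114
Area = |Σ|/2 = 57.
Hole:
Σ = (7) + (3) + (-4) + (1) + (7) = 14
Area = |Σ|/2 = 7.
Net area = 57 − 7 = 50.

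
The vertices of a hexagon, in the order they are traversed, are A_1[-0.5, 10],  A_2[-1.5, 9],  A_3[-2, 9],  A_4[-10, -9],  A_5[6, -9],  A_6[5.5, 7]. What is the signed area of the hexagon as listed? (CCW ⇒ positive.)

Apply the shoelace formula: 2A = Σ (x_i·y_{i+1} − x_{i+1}·y_i), indices taken mod 6.
Σ = (10.5) + (4.5) + (108) + (144) + (91.5) + (58.5) = 417
Signed area = Σ/2 = 208.5 (positive ⇒ counter-clockwise traversal).

208.5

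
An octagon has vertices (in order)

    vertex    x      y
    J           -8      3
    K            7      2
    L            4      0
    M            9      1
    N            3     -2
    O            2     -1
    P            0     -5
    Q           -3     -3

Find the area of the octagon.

59.5

Σ = (-37) + (-8) + (4) + (-21) + (1) + (-10) + (-15) + (-33) = -119
Area = |Σ|/2 = 59.5.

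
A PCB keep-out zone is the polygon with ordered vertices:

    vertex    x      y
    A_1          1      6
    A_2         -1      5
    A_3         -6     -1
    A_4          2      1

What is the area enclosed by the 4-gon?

24.5

Apply the shoelace (surveyor's) formula: 2A = Σ (x_i·y_{i+1} − x_{i+1}·y_i), indices taken mod 4.
Cross-terms: 11, 31, -4, 11  ⇒  Σ = 49
Area = |Σ|/2 = 24.5.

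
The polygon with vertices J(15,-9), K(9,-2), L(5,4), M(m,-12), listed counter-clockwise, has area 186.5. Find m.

-12

The doubled signed area Σ (x_i y_{i+1} − x_{i+1} y_i) is linear in m.
With m=0 it equals 217; the coefficient of m is -13 (from the two edges through M).
So -13·m + 217 = 2·186.5 = 373 ⇒ m = -12.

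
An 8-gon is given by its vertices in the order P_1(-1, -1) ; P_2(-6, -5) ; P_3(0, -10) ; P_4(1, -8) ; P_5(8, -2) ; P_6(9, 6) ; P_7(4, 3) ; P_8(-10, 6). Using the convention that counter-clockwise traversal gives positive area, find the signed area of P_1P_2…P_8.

135

P_1→P_2: (-1)(-5) − (-6)(-1) = -1
P_2→P_3: (-6)(-10) − (0)(-5) = 60
P_3→P_4: (0)(-8) − (1)(-10) = 10
P_4→P_5: (1)(-2) − (8)(-8) = 62
P_5→P_6: (8)(6) − (9)(-2) = 66
P_6→P_7: (9)(3) − (4)(6) = 3
P_7→P_8: (4)(6) − (-10)(3) = 54
P_8→P_1: (-10)(-1) − (-1)(6) = 16
Σ = 270
Signed area = Σ/2 = 135 (positive ⇒ counter-clockwise traversal).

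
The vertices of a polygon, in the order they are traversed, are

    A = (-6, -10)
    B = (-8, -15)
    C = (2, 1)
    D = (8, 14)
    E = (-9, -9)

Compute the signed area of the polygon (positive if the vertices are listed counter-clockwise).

71

Σ = (10) + (22) + (20) + (54) + (36) = 142
Signed area = Σ/2 = 71 (positive ⇒ counter-clockwise traversal).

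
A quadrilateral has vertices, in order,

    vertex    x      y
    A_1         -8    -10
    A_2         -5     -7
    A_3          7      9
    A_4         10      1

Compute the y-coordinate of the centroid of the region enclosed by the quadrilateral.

Apply the shoelace (surveyor's) formula. First the cross-terms c_i = x_i·y_{i+1} − x_{i+1}·y_i:
  6, 4, -83, -92  ⇒  2A = -165, A = -82.5.
Then Σ (y_i + y_{i+1})·c_i = -96, so ȳ = -96 / (6·(-82.5)) = 32/165.

32/165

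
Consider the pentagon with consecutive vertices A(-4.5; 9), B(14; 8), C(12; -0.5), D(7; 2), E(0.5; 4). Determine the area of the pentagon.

A→B: (-4.5)(8) − (14)(9) = -162
B→C: (14)(-0.5) − (12)(8) = -103
C→D: (12)(2) − (7)(-0.5) = 27.5
D→E: (7)(4) − (0.5)(2) = 27
E→A: (0.5)(9) − (-4.5)(4) = 22.5
Σ = -188
Area = |Σ|/2 = 94.

94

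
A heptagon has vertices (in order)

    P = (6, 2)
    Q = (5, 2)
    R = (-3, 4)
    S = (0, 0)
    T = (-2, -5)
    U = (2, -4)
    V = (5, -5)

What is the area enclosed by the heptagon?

P→Q: (6)(2) − (5)(2) = 2
Q→R: (5)(4) − (-3)(2) = 26
R→S: (-3)(0) − (0)(4) = 0
S→T: (0)(-5) − (-2)(0) = 0
T→U: (-2)(-4) − (2)(-5) = 18
U→V: (2)(-5) − (5)(-4) = 10
V→P: (5)(2) − (6)(-5) = 40
Σ = 96
Area = |Σ|/2 = 48.

48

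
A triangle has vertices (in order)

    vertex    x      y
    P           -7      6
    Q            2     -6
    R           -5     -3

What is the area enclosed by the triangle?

Apply the shoelace (surveyor's) formula: 2A = Σ (x_i·y_{i+1} − x_{i+1}·y_i), indices taken mod 3.
P→Q: (-7)(-6) − (2)(6) = 30
Q→R: (2)(-3) − (-5)(-6) = -36
R→P: (-5)(6) − (-7)(-3) = -51
Σ = -57
Area = |Σ|/2 = 28.5.

28.5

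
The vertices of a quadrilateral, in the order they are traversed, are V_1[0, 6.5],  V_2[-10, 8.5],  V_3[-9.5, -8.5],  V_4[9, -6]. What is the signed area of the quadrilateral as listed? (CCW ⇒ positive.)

211.375

Apply Gauss's area formula: 2A = Σ (x_i·y_{i+1} − x_{i+1}·y_i), indices taken mod 4.
Σ = (65) + (165.75) + (133.5) + (58.5) = 422.75
Signed area = Σ/2 = 211.375 (positive ⇒ counter-clockwise traversal).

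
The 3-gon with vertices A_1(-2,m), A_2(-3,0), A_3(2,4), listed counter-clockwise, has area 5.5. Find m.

The doubled signed area Σ (x_i y_{i+1} − x_{i+1} y_i) is linear in m.
With m=0 it equals -4; the coefficient of m is 5 (from the two edges through A_1).
So 5·m + -4 = 2·5.5 = 11 ⇒ m = 3.

3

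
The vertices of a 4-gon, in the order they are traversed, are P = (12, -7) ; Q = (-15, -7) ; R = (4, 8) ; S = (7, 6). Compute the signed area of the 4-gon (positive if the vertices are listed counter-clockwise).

-217

Cross-terms: -189, -92, -32, -121  ⇒  Σ = -434
Signed area = Σ/2 = -217 (negative ⇒ clockwise traversal).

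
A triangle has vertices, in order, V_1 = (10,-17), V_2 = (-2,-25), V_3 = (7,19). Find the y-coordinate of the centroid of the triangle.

Apply the shoelace formula. First the cross-terms c_i = x_i·y_{i+1} − x_{i+1}·y_i:
  -284, 137, -309  ⇒  2A = -456, A = -228.
Then Σ (y_i + y_{i+1})·c_i = 10488, so ȳ = 10488 / (6·(-228)) = -23/3.

-23/3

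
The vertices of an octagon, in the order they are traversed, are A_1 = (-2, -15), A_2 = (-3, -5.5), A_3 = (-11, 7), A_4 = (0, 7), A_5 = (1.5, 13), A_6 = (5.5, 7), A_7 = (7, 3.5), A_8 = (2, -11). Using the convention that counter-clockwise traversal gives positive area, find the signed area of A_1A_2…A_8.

Apply Gauss's area formula: 2A = Σ (x_i·y_{i+1} − x_{i+1}·y_i), indices taken mod 8.
Cross-terms: -34, -81.5, -77, -10.5, -61, -29.75, -84, -52  ⇒  Σ = -429.75
Signed area = Σ/2 = -214.875 (negative ⇒ clockwise traversal).

-214.875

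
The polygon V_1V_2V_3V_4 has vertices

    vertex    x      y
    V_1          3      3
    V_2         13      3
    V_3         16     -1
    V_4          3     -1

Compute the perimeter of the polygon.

32

|V_1V_2| = √((10)² + (0)²) = √100 = 10
|V_2V_3| = √((3)² + (-4)²) = √25 = 5
|V_3V_4| = √((-13)² + (0)²) = √169 = 13
|V_4V_1| = √((0)² + (4)²) = √16 = 4
Perimeter = 10 + 5 + 13 + 4 = 32.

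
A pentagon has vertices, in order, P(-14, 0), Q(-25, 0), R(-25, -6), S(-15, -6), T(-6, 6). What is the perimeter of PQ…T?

|PQ| = √((-11)² + (0)²) = √121 = 11
|QR| = √((0)² + (-6)²) = √36 = 6
|RS| = √((10)² + (0)²) = √100 = 10
|ST| = √((9)² + (12)²) = √225 = 15
|TP| = √((-8)² + (-6)²) = √100 = 10
Perimeter = 11 + 6 + 10 + 15 + 10 = 52.

52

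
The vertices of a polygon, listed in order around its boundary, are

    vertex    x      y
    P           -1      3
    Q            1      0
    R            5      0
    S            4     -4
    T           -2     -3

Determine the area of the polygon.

26

Apply the shoelace formula: 2A = Σ (x_i·y_{i+1} − x_{i+1}·y_i), indices taken mod 5.
Cross-terms: -3, 0, -20, -20, -9  ⇒  Σ = -52
Area = |Σ|/2 = 26.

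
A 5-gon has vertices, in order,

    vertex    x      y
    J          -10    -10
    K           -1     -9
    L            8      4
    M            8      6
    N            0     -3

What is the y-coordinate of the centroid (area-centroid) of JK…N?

-691/165

Apply Gauss's area formula. First the cross-terms c_i = x_i·y_{i+1} − x_{i+1}·y_i:
  80, 68, 16, -24, -30  ⇒  2A = 110, A = 55.
Then Σ (y_i + y_{i+1})·c_i = -1382, so ȳ = -1382 / (6·55) = -691/165.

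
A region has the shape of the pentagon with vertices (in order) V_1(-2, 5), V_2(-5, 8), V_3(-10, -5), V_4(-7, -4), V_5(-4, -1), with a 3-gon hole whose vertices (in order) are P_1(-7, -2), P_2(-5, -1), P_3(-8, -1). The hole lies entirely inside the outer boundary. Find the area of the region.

42.5

Outer boundary:
Apply the shoelace formula: 2A = Σ (x_i·y_{i+1} − x_{i+1}·y_i), indices taken mod 5.
V_1→V_2: (-2)(8) − (-5)(5) = 9
V_2→V_3: (-5)(-5) − (-10)(8) = 105
V_3→V_4: (-10)(-4) − (-7)(-5) = 5
V_4→V_5: (-7)(-1) − (-4)(-4) = -9
V_5→V_1: (-4)(5) − (-2)(-1) = -22
Σ = 88
Area = |Σ|/2 = 44.
Hole:
Cross-terms: -3, -3, 9  ⇒  Σ = 3
Area = |Σ|/2 = 1.5.
Net area = 44 − 1.5 = 42.5.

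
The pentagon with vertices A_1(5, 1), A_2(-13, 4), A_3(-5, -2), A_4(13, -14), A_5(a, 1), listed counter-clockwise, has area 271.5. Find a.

24

Write out the shoelace sum; only the two edges meeting at A_5 involve a:
2·Area = [(13·1 − a·(-14)) + (a·1 − 5·1)] + 175
       = 15·a + 183 = 543
⇒ a = 24.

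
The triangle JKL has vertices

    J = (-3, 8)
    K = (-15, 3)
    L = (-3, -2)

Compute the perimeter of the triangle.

36

|JK| = √((-12)² + (-5)²) = √169 = 13
|KL| = √((12)² + (-5)²) = √169 = 13
|LJ| = √((0)² + (10)²) = √100 = 10
Perimeter = 13 + 13 + 10 = 36.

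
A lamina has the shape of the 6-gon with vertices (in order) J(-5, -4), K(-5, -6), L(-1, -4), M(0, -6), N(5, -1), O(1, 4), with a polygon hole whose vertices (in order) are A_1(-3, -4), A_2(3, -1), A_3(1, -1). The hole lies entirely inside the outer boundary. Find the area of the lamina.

45.5

Outer boundary:
Σ = (10) + (14) + (6) + (30) + (21) + (16) = 97
Area = |Σ|/2 = 48.5.
Hole:
Σ = (15) + (-2) + (-7) = 6
Area = |Σ|/2 = 3.
Net area = 48.5 − 3 = 45.5.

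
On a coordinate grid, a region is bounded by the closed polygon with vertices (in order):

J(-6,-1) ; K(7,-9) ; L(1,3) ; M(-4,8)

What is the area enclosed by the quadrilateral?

81.5

Σ = (61) + (30) + (20) + (52) = 163
Area = |Σ|/2 = 81.5.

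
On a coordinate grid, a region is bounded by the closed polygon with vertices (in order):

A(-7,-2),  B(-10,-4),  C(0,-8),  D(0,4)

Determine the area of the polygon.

Apply Gauss's area formula: 2A = Σ (x_i·y_{i+1} − x_{i+1}·y_i), indices taken mod 4.
A→B: (-7)(-4) − (-10)(-2) = 8
B→C: (-10)(-8) − (0)(-4) = 80
C→D: (0)(4) − (0)(-8) = 0
D→A: (0)(-2) − (-7)(4) = 28
Σ = 116
Area = |Σ|/2 = 58.

58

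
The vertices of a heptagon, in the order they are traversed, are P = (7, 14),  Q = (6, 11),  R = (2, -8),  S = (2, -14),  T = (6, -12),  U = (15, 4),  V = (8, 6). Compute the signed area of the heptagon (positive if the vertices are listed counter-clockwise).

151.5

Apply the surveyor's formula: 2A = Σ (x_i·y_{i+1} − x_{i+1}·y_i), indices taken mod 7.
Σ = (-7) + (-70) + (-12) + (60) + (204) + (58) + (70) = 303
Signed area = Σ/2 = 151.5 (positive ⇒ counter-clockwise traversal).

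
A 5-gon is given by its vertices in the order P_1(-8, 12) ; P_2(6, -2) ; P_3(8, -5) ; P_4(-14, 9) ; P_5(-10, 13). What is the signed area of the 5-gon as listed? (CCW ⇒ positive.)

-88

Apply the surveyor's formula: 2A = Σ (x_i·y_{i+1} − x_{i+1}·y_i), indices taken mod 5.
P_1→P_2: (-8)(-2) − (6)(12) = -56
P_2→P_3: (6)(-5) − (8)(-2) = -14
P_3→P_4: (8)(9) − (-14)(-5) = 2
P_4→P_5: (-14)(13) − (-10)(9) = -92
P_5→P_1: (-10)(12) − (-8)(13) = -16
Σ = -176
Signed area = Σ/2 = -88 (negative ⇒ clockwise traversal).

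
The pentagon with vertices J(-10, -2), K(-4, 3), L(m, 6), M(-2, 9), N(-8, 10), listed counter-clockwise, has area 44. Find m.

Write out the shoelace sum; only the two edges meeting at L involve m:
2·Area = [((-4)·6 − m·3) + (m·9 − (-2)·6)] + 130
       = 6·m + 118 = 88
⇒ m = -5.

-5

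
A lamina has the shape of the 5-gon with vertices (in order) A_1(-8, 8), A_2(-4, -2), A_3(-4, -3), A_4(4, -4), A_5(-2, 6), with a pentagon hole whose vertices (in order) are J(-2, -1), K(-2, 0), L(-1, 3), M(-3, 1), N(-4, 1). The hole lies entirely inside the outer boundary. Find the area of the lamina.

60.5

Outer boundary:
Apply Gauss's area formula: 2A = Σ (x_i·y_{i+1} − x_{i+1}·y_i), indices taken mod 5.
Σ = (48) + (4) + (28) + (16) + (32) = 128
Area = |Σ|/2 = 64.
Hole:
Apply the shoelace formula: 2A = Σ (x_i·y_{i+1} − x_{i+1}·y_i), indices taken mod 5.
Σ = (-2) + (-6) + (8) + (1) + (6) = 7
Area = |Σ|/2 = 3.5.
Net area = 64 − 3.5 = 60.5.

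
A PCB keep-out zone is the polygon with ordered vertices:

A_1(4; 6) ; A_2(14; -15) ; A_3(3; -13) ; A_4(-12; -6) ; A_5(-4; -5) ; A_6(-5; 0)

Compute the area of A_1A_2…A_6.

237

Apply the surveyor's formula: 2A = Σ (x_i·y_{i+1} − x_{i+1}·y_i), indices taken mod 6.
Cross-terms: -144, -137, -174, 36, -25, -30  ⇒  Σ = -474
Area = |Σ|/2 = 237.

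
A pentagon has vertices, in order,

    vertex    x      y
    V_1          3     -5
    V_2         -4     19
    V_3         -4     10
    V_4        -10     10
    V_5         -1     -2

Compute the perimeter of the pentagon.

60

|V_1V_2| = √((-7)² + (24)²) = √625 = 25
|V_2V_3| = √((0)² + (-9)²) = √81 = 9
|V_3V_4| = √((-6)² + (0)²) = √36 = 6
|V_4V_5| = √((9)² + (-12)²) = √225 = 15
|V_5V_1| = √((4)² + (-3)²) = √25 = 5
Perimeter = 25 + 9 + 6 + 15 + 5 = 60.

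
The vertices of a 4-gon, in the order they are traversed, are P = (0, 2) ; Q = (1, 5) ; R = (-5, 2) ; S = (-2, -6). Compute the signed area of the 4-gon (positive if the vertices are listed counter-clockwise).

27.5

Apply the shoelace (surveyor's) formula: 2A = Σ (x_i·y_{i+1} − x_{i+1}·y_i), indices taken mod 4.
P→Q: (0)(5) − (1)(2) = -2
Q→R: (1)(2) − (-5)(5) = 27
R→S: (-5)(-6) − (-2)(2) = 34
S→P: (-2)(2) − (0)(-6) = -4
Σ = 55
Signed area = Σ/2 = 27.5 (positive ⇒ counter-clockwise traversal).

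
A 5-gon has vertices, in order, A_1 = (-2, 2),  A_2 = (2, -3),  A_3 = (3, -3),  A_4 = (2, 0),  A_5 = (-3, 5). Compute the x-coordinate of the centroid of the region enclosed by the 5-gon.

Apply the surveyor's formula. First the cross-terms c_i = x_i·y_{i+1} − x_{i+1}·y_i:
  2, 3, 6, 10, 4  ⇒  2A = 25, A = 12.5.
Then Σ (x_i + x_{i+1})·c_i = 15, so x̄ = 15 / (6·12.5) = 0.2.

0.2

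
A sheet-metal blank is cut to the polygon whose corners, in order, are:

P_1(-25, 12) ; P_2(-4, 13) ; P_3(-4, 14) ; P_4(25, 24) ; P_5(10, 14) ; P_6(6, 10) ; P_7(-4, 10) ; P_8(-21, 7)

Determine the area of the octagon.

Σ = (-277) + (-4) + (-446) + (110) + (16) + (100) + (182) + (-77) = -396
Area = |Σ|/2 = 198.

198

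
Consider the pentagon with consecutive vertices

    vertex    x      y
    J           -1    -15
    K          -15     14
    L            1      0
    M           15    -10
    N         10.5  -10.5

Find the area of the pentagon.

241.75

Apply the shoelace (surveyor's) formula: 2A = Σ (x_i·y_{i+1} − x_{i+1}·y_i), indices taken mod 5.
J→K: (-1)(14) − (-15)(-15) = -239
K→L: (-15)(0) − (1)(14) = -14
L→M: (1)(-10) − (15)(0) = -10
M→N: (15)(-10.5) − (10.5)(-10) = -52.5
N→J: (10.5)(-15) − (-1)(-10.5) = -168
Σ = -483.5
Area = |Σ|/2 = 241.75.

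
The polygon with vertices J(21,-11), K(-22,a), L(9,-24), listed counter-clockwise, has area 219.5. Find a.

The doubled signed area Σ (x_i y_{i+1} − x_{i+1} y_i) is linear in a.
With a=0 it equals 691; the coefficient of a is 12 (from the two edges through K).
So 12·a + 691 = 2·219.5 = 439 ⇒ a = -21.

-21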